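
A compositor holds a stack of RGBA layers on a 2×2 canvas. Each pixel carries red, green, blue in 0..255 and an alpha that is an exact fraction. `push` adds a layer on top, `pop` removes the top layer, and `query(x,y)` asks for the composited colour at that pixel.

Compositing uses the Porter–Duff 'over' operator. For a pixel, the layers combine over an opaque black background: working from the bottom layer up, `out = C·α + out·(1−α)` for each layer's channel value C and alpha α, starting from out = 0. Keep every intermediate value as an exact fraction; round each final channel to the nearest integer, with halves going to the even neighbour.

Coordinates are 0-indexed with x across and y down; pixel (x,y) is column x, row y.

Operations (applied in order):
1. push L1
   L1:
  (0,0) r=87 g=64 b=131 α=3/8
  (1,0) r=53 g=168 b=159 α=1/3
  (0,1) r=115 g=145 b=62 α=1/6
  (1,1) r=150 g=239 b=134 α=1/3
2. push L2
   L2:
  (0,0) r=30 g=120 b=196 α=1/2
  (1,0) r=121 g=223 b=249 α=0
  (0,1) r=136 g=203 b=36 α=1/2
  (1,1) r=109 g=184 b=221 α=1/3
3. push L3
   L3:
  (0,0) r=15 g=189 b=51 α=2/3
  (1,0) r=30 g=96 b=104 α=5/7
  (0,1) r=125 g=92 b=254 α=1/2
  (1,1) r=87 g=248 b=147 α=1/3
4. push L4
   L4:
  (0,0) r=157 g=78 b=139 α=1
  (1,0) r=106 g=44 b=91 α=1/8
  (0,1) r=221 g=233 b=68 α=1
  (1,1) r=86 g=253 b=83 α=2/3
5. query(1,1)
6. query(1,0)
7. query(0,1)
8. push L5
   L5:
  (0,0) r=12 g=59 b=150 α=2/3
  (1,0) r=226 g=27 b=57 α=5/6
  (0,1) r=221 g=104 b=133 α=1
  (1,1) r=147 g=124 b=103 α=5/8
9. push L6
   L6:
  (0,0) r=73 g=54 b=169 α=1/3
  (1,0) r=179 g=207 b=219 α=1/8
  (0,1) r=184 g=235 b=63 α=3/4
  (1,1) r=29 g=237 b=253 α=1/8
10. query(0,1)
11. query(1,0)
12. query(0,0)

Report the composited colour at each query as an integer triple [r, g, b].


query (1,1) [L1,L2,L3,L4] — begin 0,0,0
+L1 (α=1/3) → [50, 239/3, 134/3]
+L2 (α=1/3) → [209/3, 1030/9, 931/9]
+L3 (α=1/3) → [679/9, 4292/27, 3185/27]
+L4 (α=2/3) → [2227/27, 17954/81, 7667/81]
= [82, 222, 95]

at x=1,y=0 over L1,L2,L3,L4:
+L1 (α=1/3) → [53/3, 56, 53]
+L2 (α=0) → [53/3, 56, 53]
+L3 (α=5/7) → [556/21, 592/7, 626/7]
+L4 (α=1/8) → [437/12, 159/2, 717/8]
→ [36, 80, 90]

(0,1) stack=L1,L2,L3,L4; from [0,0,0]:
+L1 (α=1/6) → [115/6, 145/6, 31/3]
+L2 (α=1/2) → [931/12, 1363/12, 139/6]
+L3 (α=1/2) → [2431/24, 2467/24, 1663/12]
+L4 (α=1) → [221, 233, 68]
rounded: [221, 233, 68]

query (0,1) [L1,L2,L3,L4,L5,L6] — begin 0,0,0
after L1 α=1/6: [115/6, 145/6, 31/3]
after L2 α=1/2: [931/12, 1363/12, 139/6]
after L3 α=1/2: [2431/24, 2467/24, 1663/12]
after L4 α=1: [221, 233, 68]
after L5 α=1: [221, 104, 133]
after L6 α=3/4: [773/4, 809/4, 161/2]
rounded: [193, 202, 80]

query (1,0) [L1,L2,L3,L4,L5,L6] — begin 0,0,0
after L1 α=1/3: [53/3, 56, 53]
after L2 α=0: [53/3, 56, 53]
after L3 α=5/7: [556/21, 592/7, 626/7]
after L4 α=1/8: [437/12, 159/2, 717/8]
after L5 α=5/6: [13997/72, 143/4, 999/16]
after L6 α=1/8: [110867/576, 1829/32, 10497/128]
= [192, 57, 82]

at x=0,y=0 over L1,L2,L3,L4,L5,L6:
L1 α=3/8: [261/8, 24, 393/8]
L2 α=1/2: [501/16, 72, 1961/16]
L3 α=2/3: [327/16, 150, 3593/48]
L4 α=1: [157, 78, 139]
L5 α=2/3: [181/3, 196/3, 439/3]
L6 α=1/3: [581/9, 554/9, 1385/9]
= [65, 62, 154]


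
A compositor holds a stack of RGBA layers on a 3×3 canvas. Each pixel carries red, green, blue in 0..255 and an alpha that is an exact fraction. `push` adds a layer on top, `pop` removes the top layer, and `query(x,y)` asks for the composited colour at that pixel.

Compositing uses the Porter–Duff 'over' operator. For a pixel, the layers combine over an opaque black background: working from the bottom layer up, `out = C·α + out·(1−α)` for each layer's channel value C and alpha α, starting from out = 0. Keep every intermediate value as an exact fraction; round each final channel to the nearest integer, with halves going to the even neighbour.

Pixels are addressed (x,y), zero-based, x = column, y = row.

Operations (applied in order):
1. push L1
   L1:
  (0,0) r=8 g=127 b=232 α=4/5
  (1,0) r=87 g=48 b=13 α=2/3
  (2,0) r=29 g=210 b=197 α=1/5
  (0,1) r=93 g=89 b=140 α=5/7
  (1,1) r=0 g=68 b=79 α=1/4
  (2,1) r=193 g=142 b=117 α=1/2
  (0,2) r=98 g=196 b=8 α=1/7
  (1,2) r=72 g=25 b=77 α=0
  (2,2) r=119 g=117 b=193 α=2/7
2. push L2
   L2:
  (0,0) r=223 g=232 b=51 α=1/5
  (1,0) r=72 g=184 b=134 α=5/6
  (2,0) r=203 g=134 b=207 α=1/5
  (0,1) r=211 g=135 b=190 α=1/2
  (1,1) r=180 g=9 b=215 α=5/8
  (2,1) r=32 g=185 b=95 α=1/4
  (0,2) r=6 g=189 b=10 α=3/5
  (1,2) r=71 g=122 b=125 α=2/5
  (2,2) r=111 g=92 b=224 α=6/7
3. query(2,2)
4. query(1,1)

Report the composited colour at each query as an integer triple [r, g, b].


query (2,2) [L1,L2] — begin 0,0,0
+L1 (α=2/7) → [34, 234/7, 386/7]
+L2 (α=6/7) → [100, 4098/49, 9794/49]
→ [100, 84, 200]

(1,1) stack=L1,L2; from [0,0,0]:
L1 α=1/4: [0, 17, 79/4]
L2 α=5/8: [225/2, 12, 4537/32]
= [112, 12, 142]


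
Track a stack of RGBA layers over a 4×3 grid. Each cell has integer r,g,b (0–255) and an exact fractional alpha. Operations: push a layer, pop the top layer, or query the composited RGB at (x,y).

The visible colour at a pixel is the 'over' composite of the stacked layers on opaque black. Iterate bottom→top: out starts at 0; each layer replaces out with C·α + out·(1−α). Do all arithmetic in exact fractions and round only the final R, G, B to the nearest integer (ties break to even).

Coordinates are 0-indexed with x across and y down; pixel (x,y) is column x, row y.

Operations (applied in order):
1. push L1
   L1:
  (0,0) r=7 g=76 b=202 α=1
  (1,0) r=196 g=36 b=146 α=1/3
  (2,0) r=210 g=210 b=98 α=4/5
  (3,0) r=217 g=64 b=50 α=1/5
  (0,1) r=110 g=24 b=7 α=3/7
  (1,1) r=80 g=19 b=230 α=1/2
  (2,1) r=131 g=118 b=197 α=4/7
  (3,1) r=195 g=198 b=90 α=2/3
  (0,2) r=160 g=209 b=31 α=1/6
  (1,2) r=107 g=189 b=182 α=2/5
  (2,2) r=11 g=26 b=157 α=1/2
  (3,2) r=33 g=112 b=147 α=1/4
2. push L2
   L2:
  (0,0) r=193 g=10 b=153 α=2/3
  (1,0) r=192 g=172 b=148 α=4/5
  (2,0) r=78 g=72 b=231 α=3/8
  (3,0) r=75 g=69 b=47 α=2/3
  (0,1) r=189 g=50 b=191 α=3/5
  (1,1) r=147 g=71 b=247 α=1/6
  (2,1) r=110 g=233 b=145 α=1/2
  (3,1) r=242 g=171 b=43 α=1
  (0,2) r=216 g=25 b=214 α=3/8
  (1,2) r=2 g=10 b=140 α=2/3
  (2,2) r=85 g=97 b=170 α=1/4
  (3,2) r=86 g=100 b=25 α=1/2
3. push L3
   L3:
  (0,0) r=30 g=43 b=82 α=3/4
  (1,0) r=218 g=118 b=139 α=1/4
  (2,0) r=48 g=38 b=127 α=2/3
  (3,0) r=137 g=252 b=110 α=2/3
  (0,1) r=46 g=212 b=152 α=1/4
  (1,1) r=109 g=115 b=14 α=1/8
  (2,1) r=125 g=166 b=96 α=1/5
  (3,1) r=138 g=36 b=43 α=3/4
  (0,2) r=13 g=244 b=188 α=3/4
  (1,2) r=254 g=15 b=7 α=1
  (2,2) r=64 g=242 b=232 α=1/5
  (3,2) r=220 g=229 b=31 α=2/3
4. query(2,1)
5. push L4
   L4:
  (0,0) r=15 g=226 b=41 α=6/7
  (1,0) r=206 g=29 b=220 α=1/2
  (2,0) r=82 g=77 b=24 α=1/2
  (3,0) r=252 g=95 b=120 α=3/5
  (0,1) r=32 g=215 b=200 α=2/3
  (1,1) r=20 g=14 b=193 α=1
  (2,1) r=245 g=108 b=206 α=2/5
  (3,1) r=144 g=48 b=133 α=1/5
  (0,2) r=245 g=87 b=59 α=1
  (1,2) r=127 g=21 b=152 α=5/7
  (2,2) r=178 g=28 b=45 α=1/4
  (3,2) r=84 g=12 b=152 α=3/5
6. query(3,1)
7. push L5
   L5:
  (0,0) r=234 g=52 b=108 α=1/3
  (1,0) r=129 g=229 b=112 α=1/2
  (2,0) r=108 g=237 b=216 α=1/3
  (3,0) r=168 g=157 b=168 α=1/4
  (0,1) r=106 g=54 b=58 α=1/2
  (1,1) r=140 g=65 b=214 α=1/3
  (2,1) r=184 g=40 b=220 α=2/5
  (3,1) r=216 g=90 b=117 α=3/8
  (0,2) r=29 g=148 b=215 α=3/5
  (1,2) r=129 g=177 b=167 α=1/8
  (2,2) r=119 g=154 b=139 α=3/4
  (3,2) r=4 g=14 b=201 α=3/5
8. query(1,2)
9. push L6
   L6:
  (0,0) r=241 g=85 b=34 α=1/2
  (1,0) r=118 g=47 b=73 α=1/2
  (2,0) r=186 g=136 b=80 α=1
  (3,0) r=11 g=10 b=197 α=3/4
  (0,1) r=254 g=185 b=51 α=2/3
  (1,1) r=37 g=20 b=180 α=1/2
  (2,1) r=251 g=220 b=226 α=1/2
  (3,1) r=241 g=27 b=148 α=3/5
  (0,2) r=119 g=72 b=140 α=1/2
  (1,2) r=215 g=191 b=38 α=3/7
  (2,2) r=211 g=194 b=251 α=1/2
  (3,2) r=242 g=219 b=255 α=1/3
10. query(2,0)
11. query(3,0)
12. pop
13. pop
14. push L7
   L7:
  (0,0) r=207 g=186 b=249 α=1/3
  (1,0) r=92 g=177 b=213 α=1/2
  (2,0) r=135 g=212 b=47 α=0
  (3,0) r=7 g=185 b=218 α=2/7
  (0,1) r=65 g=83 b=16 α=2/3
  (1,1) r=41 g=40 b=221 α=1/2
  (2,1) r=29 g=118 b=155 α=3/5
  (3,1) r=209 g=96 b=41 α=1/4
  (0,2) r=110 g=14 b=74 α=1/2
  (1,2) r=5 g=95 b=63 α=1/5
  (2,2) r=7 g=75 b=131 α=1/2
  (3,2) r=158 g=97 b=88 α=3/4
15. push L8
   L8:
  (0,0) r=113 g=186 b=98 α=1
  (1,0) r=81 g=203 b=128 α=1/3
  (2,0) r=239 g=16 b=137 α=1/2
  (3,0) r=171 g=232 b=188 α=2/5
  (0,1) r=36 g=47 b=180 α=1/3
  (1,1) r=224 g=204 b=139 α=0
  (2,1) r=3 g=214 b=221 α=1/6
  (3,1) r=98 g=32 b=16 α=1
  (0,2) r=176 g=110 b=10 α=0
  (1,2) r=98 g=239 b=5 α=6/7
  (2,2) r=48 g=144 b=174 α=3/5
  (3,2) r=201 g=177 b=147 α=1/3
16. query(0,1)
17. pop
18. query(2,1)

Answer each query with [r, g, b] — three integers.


query (2,1) [L1,L2,L3] — begin 0,0,0
L1 α=4/7: [524/7, 472/7, 788/7]
L2 α=1/2: [647/7, 2103/14, 1803/14]
L3 α=1/5: [3463/35, 5368/35, 4278/35]
→ [99, 153, 122]

(3,1) stack=L1,L2,L3,L4; from [0,0,0]:
L1 α=2/3: [130, 132, 60]
L2 α=1: [242, 171, 43]
L3 α=3/4: [164, 279/4, 43]
L4 α=1/5: [160, 327/5, 61]
rounded: [160, 65, 61]

(1,2) stack=L1,L2,L3,L4,L5; from [0,0,0]:
L1 α=2/5: [214/5, 378/5, 364/5]
L2 α=2/3: [78/5, 478/15, 588/5]
L3 α=1: [254, 15, 7]
L4 α=5/7: [1143/7, 135/7, 774/7]
L5 α=1/8: [159, 39, 941/8]
= [159, 39, 118]

at x=2,y=0 over L1,L2,L3,L4,L5,L6:
after L1 α=4/5: [168, 168, 392/5]
after L2 α=3/8: [537/4, 132, 1085/8]
after L3 α=2/3: [307/4, 208/3, 1039/8]
after L4 α=1/2: [635/8, 439/6, 1231/16]
after L5 α=1/3: [1067/12, 1150/9, 2959/24]
after L6 α=1: [186, 136, 80]
rounded: [186, 136, 80]

(3,0) stack=L1,L2,L3,L4,L5,L6; from [0,0,0]:
L1 α=1/5: [217/5, 64/5, 10]
L2 α=2/3: [967/15, 754/15, 104/3]
L3 α=2/3: [5077/45, 8314/45, 764/9]
L4 α=3/5: [44174/225, 29453/225, 4768/45]
L5 α=1/4: [28387/150, 10307/75, 1822/15]
L6 α=3/4: [33337/600, 12557/300, 10687/60]
rounded: [56, 42, 178]

(0,1) stack=L1,L2,L3,L4,L7,L8; from [0,0,0]:
after L1 α=3/7: [330/7, 72/7, 3]
after L2 α=3/5: [4629/35, 1194/35, 579/5]
after L3 α=1/4: [15497/140, 5501/70, 2497/20]
after L4 α=2/3: [24457/420, 11867/70, 3499/20]
after L7 α=2/3: [79057/1260, 7829/70, 4139/60]
after L8 α=1/3: [101737/1890, 3158/35, 9539/90]
→ [54, 90, 106]

(2,1) stack=L1,L2,L3,L4,L7; from [0,0,0]:
after L1 α=4/7: [524/7, 472/7, 788/7]
after L2 α=1/2: [647/7, 2103/14, 1803/14]
after L3 α=1/5: [3463/35, 5368/35, 4278/35]
after L4 α=2/5: [27539/175, 23664/175, 27254/175]
after L7 α=3/5: [70303/875, 109278/875, 135883/875]
= [80, 125, 155]


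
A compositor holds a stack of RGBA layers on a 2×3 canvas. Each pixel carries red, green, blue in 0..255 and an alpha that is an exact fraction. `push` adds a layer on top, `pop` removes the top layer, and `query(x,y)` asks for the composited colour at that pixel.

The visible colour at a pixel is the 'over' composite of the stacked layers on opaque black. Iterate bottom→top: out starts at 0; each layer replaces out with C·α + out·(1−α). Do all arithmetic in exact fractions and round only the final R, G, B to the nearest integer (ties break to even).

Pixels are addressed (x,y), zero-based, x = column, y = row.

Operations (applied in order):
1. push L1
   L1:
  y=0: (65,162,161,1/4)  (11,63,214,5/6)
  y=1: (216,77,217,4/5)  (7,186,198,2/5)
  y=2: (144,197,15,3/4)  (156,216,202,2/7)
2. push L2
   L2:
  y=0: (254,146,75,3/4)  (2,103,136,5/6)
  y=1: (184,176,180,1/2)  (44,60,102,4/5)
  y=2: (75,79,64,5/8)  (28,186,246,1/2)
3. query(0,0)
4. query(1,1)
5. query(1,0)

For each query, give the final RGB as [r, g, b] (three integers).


query (0,0) [L1,L2] — begin 0,0,0
after L1 α=1/4: [65/4, 81/2, 161/4]
after L2 α=3/4: [3113/16, 957/8, 1061/16]
rounded: [195, 120, 66]

query (1,1) [L1,L2] — begin 0,0,0
+L1 (α=2/5) → [14/5, 372/5, 396/5]
+L2 (α=4/5) → [894/25, 1572/25, 2436/25]
rounded: [36, 63, 97]

(1,0) stack=L1,L2; from [0,0,0]:
L1 α=5/6: [55/6, 105/2, 535/3]
L2 α=5/6: [115/36, 1135/12, 2575/18]
→ [3, 95, 143]


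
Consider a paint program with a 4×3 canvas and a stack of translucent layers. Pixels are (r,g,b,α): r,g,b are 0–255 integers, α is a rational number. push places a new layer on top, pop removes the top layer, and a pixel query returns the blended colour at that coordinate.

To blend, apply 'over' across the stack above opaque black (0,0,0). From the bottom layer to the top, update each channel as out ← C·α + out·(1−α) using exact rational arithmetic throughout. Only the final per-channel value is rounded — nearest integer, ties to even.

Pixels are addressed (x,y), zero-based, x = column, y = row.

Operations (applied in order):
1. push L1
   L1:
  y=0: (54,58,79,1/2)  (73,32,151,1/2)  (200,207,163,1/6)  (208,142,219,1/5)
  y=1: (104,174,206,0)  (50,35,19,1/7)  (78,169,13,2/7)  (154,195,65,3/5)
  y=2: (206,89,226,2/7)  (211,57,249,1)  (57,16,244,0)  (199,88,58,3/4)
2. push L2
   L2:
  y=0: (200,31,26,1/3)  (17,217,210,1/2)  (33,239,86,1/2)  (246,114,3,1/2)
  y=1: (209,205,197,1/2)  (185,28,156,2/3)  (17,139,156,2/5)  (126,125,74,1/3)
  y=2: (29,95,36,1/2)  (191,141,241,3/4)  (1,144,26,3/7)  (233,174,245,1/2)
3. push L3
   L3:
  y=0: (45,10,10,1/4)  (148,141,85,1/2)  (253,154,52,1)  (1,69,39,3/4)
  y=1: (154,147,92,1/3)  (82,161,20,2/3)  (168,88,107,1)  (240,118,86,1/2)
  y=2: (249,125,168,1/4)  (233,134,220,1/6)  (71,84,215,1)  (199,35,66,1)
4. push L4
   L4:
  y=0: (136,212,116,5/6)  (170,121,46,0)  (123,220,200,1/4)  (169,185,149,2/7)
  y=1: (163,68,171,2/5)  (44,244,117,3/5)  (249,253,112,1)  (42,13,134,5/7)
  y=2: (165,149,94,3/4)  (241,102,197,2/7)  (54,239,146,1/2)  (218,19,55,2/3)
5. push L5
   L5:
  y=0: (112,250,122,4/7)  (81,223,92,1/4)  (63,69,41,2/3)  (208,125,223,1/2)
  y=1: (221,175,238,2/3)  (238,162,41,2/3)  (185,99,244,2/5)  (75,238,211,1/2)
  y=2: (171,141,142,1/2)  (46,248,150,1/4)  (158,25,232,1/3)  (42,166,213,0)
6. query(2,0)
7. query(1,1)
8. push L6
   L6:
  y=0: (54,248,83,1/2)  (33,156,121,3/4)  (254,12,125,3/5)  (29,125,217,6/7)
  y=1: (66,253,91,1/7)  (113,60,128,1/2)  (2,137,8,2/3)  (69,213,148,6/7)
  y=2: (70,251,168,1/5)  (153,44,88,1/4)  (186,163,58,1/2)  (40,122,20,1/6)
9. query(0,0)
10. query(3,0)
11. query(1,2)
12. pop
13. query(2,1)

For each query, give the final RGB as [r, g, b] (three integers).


query (2,0) [L1,L2,L3,L4,L5] — begin 0,0,0
+L1 (α=1/6) → [100/3, 69/2, 163/6]
+L2 (α=1/2) → [199/6, 547/4, 679/12]
+L3 (α=1) → [253, 154, 52]
+L4 (α=1/4) → [441/2, 341/2, 89]
+L5 (α=2/3) → [231/2, 617/6, 57]
→ [116, 103, 57]

at x=1,y=1 over L1,L2,L3,L4,L5:
after L1 α=1/7: [50/7, 5, 19/7]
after L2 α=2/3: [880/7, 61/3, 2203/21]
after L3 α=2/3: [676/7, 1027/9, 3043/63]
after L4 α=3/5: [2276/35, 8642/45, 28199/315]
after L5 α=2/3: [6312/35, 23222/135, 54029/945]
= [180, 172, 57]

(0,0) stack=L1,L2,L3,L4,L5,L6; from [0,0,0]:
L1 α=1/2: [27, 29, 79/2]
L2 α=1/3: [254/3, 89/3, 35]
L3 α=1/4: [299/4, 99/4, 115/4]
L4 α=5/6: [3019/24, 4339/24, 2435/24]
L5 α=4/7: [6603/56, 12339/56, 6339/56]
L6 α=1/2: [9627/112, 26227/112, 10987/112]
rounded: [86, 234, 98]

query (3,0) [L1,L2,L3,L4,L5,L6] — begin 0,0,0
after L1 α=1/5: [208/5, 142/5, 219/5]
after L2 α=1/2: [719/5, 356/5, 117/5]
after L3 α=3/4: [367/10, 1391/20, 351/10]
after L4 α=2/7: [149/2, 2871/28, 947/14]
after L5 α=1/2: [565/4, 6371/56, 4069/28]
after L6 α=6/7: [1261/28, 48371/392, 40525/196]
rounded: [45, 123, 207]

(1,2) stack=L1,L2,L3,L4,L5,L6; from [0,0,0]:
+L1 (α=1) → [211, 57, 249]
+L2 (α=3/4) → [196, 120, 243]
+L3 (α=1/6) → [1213/6, 367/3, 1435/6]
+L4 (α=2/7) → [8957/42, 2447/21, 9539/42]
+L5 (α=1/4) → [9601/56, 4183/28, 11639/56]
+L6 (α=1/4) → [37371/224, 13781/112, 39845/224]
= [167, 123, 178]

query (2,1) [L1,L2,L3,L4,L5] — begin 0,0,0
after L1 α=2/7: [156/7, 338/7, 26/7]
after L2 α=2/5: [706/35, 592/7, 2262/35]
after L3 α=1: [168, 88, 107]
after L4 α=1: [249, 253, 112]
after L5 α=2/5: [1117/5, 957/5, 824/5]
→ [223, 191, 165]


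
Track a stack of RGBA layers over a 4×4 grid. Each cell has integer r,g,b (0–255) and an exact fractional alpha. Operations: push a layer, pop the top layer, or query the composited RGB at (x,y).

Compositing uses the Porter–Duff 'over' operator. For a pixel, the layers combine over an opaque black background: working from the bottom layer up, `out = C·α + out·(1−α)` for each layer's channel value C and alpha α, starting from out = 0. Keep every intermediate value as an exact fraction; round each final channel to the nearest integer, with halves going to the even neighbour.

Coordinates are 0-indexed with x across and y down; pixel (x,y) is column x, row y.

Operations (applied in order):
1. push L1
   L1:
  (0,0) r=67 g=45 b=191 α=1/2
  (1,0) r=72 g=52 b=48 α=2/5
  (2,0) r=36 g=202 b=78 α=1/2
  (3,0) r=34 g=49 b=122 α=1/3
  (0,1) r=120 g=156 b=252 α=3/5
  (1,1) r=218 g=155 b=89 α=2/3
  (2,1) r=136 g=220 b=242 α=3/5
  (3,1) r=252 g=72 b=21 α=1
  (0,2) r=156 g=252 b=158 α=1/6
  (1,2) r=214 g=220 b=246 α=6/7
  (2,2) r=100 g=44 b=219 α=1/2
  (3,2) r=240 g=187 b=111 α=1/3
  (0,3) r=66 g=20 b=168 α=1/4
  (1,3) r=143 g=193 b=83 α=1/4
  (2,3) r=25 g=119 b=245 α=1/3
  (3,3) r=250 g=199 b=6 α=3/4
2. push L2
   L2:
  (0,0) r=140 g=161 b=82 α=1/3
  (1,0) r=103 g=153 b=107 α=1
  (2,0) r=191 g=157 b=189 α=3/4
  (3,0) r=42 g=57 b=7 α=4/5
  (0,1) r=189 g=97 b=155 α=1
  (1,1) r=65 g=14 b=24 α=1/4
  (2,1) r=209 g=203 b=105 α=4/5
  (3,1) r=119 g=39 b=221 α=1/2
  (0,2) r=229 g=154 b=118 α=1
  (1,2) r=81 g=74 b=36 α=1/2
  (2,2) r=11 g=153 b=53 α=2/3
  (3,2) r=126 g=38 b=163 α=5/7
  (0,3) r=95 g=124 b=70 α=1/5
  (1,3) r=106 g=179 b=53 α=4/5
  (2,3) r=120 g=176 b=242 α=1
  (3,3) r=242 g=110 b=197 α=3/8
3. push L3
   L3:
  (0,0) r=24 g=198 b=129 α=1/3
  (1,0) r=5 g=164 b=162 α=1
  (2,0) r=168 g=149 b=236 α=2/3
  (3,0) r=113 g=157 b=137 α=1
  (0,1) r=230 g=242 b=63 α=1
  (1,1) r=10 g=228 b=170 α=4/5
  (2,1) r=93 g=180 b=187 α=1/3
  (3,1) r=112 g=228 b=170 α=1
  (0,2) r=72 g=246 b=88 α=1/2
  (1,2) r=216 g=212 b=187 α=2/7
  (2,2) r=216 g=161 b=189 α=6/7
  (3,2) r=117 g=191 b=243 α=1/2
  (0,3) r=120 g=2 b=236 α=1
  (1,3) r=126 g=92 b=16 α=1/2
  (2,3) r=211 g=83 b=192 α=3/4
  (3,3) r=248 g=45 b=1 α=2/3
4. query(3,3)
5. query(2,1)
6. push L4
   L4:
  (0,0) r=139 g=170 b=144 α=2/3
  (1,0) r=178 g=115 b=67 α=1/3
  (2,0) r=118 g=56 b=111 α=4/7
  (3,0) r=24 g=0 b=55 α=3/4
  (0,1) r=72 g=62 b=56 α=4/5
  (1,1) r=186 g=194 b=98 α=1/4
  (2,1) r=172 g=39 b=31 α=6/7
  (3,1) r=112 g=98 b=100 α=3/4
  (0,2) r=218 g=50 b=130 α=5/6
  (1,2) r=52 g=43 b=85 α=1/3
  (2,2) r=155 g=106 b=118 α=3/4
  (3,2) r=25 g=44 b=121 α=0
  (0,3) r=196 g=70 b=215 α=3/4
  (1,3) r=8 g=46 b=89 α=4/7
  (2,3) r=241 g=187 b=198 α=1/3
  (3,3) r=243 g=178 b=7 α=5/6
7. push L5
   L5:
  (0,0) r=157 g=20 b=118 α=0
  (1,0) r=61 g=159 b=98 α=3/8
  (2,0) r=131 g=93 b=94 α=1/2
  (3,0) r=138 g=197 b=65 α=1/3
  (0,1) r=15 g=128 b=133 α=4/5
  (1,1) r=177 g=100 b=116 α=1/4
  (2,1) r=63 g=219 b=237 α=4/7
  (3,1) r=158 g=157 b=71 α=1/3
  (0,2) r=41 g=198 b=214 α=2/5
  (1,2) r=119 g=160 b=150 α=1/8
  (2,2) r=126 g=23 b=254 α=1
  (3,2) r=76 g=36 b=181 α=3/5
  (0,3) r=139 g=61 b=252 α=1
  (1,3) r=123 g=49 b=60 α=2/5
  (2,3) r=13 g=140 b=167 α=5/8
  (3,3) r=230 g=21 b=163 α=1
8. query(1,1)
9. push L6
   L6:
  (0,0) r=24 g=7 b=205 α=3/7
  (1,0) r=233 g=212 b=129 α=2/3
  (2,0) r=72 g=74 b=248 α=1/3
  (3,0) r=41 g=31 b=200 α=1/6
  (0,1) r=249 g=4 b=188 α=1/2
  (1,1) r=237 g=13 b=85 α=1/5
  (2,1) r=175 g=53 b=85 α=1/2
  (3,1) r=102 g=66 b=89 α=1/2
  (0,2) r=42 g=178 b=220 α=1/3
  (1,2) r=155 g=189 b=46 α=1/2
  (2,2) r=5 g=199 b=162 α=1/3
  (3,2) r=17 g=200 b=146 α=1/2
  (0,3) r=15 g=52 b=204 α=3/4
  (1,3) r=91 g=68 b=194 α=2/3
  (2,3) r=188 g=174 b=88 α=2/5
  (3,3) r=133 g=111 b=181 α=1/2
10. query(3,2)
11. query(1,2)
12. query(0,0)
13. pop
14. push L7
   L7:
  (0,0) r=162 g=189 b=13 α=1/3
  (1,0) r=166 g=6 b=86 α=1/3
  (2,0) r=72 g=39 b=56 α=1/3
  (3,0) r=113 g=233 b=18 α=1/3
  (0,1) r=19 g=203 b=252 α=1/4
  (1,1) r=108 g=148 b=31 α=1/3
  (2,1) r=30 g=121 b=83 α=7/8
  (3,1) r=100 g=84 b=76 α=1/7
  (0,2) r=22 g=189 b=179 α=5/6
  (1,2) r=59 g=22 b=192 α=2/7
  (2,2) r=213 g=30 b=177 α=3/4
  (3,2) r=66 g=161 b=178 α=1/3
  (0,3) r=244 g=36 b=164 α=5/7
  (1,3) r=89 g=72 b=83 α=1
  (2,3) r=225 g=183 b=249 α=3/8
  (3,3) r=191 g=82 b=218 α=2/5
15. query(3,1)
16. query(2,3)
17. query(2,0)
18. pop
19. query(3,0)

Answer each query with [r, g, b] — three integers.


(3,3) stack=L1,L2,L3; from [0,0,0]:
+L1 (α=3/4) → [375/2, 597/4, 9/2]
+L2 (α=3/8) → [3327/16, 4305/32, 1227/16]
+L3 (α=2/3) → [11263/48, 2395/32, 1259/48]
= [235, 75, 26]

at x=2,y=1 over L1,L2,L3:
after L1 α=3/5: [408/5, 132, 726/5]
after L2 α=4/5: [4588/25, 944/5, 2826/25]
after L3 α=1/3: [11501/75, 2788/15, 10327/75]
→ [153, 186, 138]

query (1,1) [L1,L2,L3,L4,L5] — begin 0,0,0
L1 α=2/3: [436/3, 310/3, 178/3]
L2 α=1/4: [501/4, 81, 101/2]
L3 α=4/5: [661/20, 993/5, 1461/10]
L4 α=1/4: [5703/80, 3949/20, 5363/40]
L5 α=1/4: [31269/320, 13847/80, 20729/160]
= [98, 173, 130]

(3,2) stack=L1,L2,L3,L4,L5,L6; from [0,0,0]:
after L1 α=1/3: [80, 187/3, 37]
after L2 α=5/7: [790/7, 944/21, 127]
after L3 α=1/2: [1609/14, 4955/42, 185]
after L4 α=0: [1609/14, 4955/42, 185]
after L5 α=3/5: [641/7, 7223/105, 913/5]
after L6 α=1/2: [380/7, 28223/210, 1643/10]
rounded: [54, 134, 164]

at x=1,y=2 over L1,L2,L3,L4,L5,L6:
L1 α=6/7: [1284/7, 1320/7, 1476/7]
L2 α=1/2: [1851/14, 919/7, 864/7]
L3 α=2/7: [15303/98, 7563/49, 6938/49]
L4 α=1/3: [17851/147, 17233/147, 18041/147]
L5 α=1/8: [10175/84, 20593/168, 21191/168]
L6 α=1/2: [23195/168, 52345/336, 28919/336]
rounded: [138, 156, 86]

at x=0,y=0 over L1,L2,L3,L4,L5,L6:
L1 α=1/2: [67/2, 45/2, 191/2]
L2 α=1/3: [69, 206/3, 91]
L3 α=1/3: [54, 1006/9, 311/3]
L4 α=2/3: [332/3, 4066/27, 1175/9]
L5 α=0: [332/3, 4066/27, 1175/9]
L6 α=3/7: [1544/21, 16831/189, 10235/63]
→ [74, 89, 162]

at x=3,y=1 over L1,L2,L3,L4,L5,L7:
L1 α=1: [252, 72, 21]
L2 α=1/2: [371/2, 111/2, 121]
L3 α=1: [112, 228, 170]
L4 α=3/4: [112, 261/2, 235/2]
L5 α=1/3: [382/3, 418/3, 102]
L7 α=1/7: [864/7, 920/7, 688/7]
rounded: [123, 131, 98]

query (2,3) [L1,L2,L3,L4,L5,L7] — begin 0,0,0
after L1 α=1/3: [25/3, 119/3, 245/3]
after L2 α=1: [120, 176, 242]
after L3 α=3/4: [753/4, 425/4, 409/2]
after L4 α=1/3: [1235/6, 799/6, 607/3]
after L5 α=5/8: [1365/16, 2199/16, 721/4]
after L7 α=3/8: [17625/128, 19779/128, 6593/32]
→ [138, 155, 206]

(2,0) stack=L1,L2,L3,L4,L5,L7; from [0,0,0]:
+L1 (α=1/2) → [18, 101, 39]
+L2 (α=3/4) → [591/4, 143, 303/2]
+L3 (α=2/3) → [645/4, 147, 1247/6]
+L4 (α=4/7) → [3823/28, 95, 305/2]
+L5 (α=1/2) → [7491/56, 94, 493/4]
+L7 (α=1/3) → [3169/28, 227/3, 605/6]
= [113, 76, 101]

at x=3,y=0 over L1,L2,L3,L4,L5:
L1 α=1/3: [34/3, 49/3, 122/3]
L2 α=4/5: [538/15, 733/15, 206/15]
L3 α=1: [113, 157, 137]
L4 α=3/4: [185/4, 157/4, 151/2]
L5 α=1/3: [461/6, 551/6, 72]
= [77, 92, 72]


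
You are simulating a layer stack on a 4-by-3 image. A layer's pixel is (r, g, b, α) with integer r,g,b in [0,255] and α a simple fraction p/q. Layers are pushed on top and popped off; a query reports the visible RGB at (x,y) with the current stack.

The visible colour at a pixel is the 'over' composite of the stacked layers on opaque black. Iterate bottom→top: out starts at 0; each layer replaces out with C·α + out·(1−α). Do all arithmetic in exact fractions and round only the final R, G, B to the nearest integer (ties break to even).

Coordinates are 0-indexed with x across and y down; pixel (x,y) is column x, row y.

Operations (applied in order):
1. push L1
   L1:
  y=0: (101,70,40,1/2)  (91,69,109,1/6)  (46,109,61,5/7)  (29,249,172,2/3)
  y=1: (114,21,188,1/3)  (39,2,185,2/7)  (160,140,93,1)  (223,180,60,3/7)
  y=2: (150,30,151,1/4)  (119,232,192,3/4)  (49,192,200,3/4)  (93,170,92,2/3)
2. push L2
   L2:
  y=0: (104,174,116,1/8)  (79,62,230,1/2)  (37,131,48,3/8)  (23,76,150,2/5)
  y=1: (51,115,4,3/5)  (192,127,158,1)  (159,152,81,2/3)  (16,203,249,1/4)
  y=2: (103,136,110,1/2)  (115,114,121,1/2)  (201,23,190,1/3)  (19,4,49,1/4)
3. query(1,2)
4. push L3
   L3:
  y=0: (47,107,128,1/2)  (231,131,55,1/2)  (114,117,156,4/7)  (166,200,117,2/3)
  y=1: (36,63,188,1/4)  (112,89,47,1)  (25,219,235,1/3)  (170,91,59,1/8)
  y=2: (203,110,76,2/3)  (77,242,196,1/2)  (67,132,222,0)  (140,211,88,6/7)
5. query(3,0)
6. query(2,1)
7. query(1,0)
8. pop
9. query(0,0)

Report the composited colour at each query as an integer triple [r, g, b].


at x=1,y=2 over L1,L2:
after L1 α=3/4: [357/4, 174, 144]
after L2 α=1/2: [817/8, 144, 265/2]
rounded: [102, 144, 132]

query (3,0) [L1,L2,L3] — begin 0,0,0
+L1 (α=2/3) → [58/3, 166, 344/3]
+L2 (α=2/5) → [104/5, 130, 644/5]
+L3 (α=2/3) → [588/5, 530/3, 1814/15]
rounded: [118, 177, 121]

(2,1) stack=L1,L2,L3; from [0,0,0]:
+L1 (α=1) → [160, 140, 93]
+L2 (α=2/3) → [478/3, 148, 85]
+L3 (α=1/3) → [1031/9, 515/3, 135]
= [115, 172, 135]

at x=1,y=0 over L1,L2,L3:
after L1 α=1/6: [91/6, 23/2, 109/6]
after L2 α=1/2: [565/12, 147/4, 1489/12]
after L3 α=1/2: [3337/24, 671/8, 2149/24]
= [139, 84, 90]

query (0,0) [L1,L2] — begin 0,0,0
+L1 (α=1/2) → [101/2, 35, 20]
+L2 (α=1/8) → [915/16, 419/8, 32]
rounded: [57, 52, 32]


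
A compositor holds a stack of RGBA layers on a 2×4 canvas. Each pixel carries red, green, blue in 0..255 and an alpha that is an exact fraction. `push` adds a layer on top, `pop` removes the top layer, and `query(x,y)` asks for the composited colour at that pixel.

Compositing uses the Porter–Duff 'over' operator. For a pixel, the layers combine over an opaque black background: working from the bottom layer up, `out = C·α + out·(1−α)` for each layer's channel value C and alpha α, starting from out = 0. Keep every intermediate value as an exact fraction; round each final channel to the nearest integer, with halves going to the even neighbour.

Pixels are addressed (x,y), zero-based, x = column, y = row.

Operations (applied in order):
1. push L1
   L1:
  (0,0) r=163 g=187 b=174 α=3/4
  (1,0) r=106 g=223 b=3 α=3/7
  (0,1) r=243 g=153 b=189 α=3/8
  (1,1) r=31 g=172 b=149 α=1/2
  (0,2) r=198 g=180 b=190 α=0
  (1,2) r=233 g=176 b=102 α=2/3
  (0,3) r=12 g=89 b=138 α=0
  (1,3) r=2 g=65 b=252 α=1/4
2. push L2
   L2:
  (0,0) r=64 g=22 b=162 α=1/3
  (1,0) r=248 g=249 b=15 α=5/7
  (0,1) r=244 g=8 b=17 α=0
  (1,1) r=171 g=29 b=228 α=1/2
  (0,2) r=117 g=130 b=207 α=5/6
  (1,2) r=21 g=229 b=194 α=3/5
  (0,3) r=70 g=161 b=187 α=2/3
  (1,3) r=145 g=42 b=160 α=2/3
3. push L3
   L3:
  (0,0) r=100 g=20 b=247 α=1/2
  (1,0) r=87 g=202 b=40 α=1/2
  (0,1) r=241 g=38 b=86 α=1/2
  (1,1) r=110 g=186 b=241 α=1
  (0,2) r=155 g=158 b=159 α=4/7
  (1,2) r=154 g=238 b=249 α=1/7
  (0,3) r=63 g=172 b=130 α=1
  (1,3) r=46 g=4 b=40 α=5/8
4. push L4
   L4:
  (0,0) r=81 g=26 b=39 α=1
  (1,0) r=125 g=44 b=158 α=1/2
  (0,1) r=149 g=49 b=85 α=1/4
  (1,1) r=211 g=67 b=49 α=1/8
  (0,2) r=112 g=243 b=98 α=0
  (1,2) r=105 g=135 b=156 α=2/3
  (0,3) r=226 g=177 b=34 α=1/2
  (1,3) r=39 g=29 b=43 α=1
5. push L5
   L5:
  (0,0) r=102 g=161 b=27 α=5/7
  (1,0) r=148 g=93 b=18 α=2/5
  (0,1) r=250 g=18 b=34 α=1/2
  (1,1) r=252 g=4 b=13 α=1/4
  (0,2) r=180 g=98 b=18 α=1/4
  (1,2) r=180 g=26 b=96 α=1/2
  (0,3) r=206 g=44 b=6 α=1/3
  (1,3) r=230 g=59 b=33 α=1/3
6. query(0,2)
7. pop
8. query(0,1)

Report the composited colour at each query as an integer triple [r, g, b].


(0,2) stack=L1,L2,L3,L4,L5; from [0,0,0]:
+L1 (α=0) → [0, 0, 0]
+L2 (α=5/6) → [195/2, 325/3, 345/2]
+L3 (α=4/7) → [1825/14, 957/7, 2307/14]
+L4 (α=0) → [1825/14, 957/7, 2307/14]
+L5 (α=1/4) → [7995/56, 3557/28, 7173/56]
rounded: [143, 127, 128]

query (0,1) [L1,L2,L3,L4] — begin 0,0,0
L1 α=3/8: [729/8, 459/8, 567/8]
L2 α=0: [729/8, 459/8, 567/8]
L3 α=1/2: [2657/16, 763/16, 1255/16]
L4 α=1/4: [10355/64, 3073/64, 5125/64]
rounded: [162, 48, 80]


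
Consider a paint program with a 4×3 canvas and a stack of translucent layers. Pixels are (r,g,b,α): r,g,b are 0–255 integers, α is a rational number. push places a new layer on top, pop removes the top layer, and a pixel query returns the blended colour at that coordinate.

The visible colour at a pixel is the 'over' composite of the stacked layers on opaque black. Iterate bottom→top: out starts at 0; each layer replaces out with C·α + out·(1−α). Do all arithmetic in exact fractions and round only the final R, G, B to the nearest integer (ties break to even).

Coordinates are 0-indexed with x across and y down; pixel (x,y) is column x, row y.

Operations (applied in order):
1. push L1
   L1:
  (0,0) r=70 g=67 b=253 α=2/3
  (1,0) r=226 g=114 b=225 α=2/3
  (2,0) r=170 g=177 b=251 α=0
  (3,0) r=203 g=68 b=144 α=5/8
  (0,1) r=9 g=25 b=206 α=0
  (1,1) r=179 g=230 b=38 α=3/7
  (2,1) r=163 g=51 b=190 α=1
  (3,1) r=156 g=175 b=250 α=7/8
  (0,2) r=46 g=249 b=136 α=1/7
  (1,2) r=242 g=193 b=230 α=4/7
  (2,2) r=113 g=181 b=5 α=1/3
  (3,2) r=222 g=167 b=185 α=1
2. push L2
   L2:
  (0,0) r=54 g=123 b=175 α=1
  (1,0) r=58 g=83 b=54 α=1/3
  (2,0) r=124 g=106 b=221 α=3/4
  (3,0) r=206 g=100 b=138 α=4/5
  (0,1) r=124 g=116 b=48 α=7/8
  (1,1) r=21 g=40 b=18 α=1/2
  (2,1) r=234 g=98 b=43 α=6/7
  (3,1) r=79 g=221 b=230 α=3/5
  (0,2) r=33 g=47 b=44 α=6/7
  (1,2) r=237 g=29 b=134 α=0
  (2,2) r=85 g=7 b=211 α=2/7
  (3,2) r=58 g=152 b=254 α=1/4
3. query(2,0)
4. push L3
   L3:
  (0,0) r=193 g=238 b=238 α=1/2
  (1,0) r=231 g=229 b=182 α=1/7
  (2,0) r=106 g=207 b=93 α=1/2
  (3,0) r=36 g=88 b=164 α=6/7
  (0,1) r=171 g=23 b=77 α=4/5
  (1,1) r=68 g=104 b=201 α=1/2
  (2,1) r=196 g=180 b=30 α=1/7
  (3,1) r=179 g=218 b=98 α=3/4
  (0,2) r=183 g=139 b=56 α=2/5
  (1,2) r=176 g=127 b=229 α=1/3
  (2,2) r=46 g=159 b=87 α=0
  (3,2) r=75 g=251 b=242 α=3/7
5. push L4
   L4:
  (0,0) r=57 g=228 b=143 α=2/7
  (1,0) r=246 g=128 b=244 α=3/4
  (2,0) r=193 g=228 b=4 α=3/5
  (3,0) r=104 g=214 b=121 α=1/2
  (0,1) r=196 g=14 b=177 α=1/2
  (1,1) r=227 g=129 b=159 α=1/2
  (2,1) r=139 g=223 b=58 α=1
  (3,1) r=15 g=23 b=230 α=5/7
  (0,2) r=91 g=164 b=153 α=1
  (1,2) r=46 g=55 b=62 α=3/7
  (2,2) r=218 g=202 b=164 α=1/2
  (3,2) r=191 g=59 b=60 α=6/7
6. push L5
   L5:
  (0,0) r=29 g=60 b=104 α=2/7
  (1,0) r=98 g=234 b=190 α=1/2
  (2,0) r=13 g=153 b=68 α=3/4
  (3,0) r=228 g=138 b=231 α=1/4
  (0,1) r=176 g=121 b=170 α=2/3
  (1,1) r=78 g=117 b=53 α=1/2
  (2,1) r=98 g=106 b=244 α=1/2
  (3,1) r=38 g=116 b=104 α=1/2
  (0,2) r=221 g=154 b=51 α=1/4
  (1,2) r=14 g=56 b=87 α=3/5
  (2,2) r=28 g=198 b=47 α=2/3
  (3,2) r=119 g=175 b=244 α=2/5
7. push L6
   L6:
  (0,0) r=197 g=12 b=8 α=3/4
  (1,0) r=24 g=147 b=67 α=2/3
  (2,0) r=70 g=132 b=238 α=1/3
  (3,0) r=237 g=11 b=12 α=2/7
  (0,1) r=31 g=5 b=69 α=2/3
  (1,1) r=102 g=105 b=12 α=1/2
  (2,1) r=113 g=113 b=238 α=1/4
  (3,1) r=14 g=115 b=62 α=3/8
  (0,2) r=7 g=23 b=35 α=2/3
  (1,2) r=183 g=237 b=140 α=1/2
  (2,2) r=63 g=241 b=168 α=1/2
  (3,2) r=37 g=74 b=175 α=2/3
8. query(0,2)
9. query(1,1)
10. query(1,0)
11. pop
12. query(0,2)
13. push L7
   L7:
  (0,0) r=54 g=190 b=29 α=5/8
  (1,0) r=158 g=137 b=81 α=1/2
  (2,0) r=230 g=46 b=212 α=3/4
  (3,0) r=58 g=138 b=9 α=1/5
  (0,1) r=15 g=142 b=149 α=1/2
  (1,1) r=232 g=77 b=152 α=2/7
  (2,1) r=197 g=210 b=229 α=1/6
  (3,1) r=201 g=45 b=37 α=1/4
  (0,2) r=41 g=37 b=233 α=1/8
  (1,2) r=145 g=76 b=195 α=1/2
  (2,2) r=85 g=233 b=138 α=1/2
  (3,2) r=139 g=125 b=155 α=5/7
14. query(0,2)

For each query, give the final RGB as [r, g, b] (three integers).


at x=2,y=0 over L1,L2:
+L1 (α=0) → [0, 0, 0]
+L2 (α=3/4) → [93, 159/2, 663/4]
→ [93, 80, 166]

(0,2) stack=L1,L2,L3,L4,L5,L6; from [0,0,0]:
L1 α=1/7: [46/7, 249/7, 136/7]
L2 α=6/7: [1432/49, 2223/49, 1984/49]
L3 α=2/5: [4446/49, 20291/245, 2288/49]
L4 α=1: [91, 164, 153]
L5 α=1/4: [247/2, 323/2, 255/2]
L6 α=2/3: [275/6, 415/6, 395/6]
= [46, 69, 66]

at x=1,y=1 over L1,L2,L3,L4,L5,L6:
L1 α=3/7: [537/7, 690/7, 114/7]
L2 α=1/2: [342/7, 485/7, 120/7]
L3 α=1/2: [409/7, 1213/14, 1527/14]
L4 α=1/2: [999/7, 3019/28, 3753/28]
L5 α=1/2: [1545/14, 6295/56, 5237/56]
L6 α=1/2: [2973/28, 12175/112, 5909/112]
→ [106, 109, 53]

query (1,0) [L1,L2,L3,L4,L5,L6] — begin 0,0,0
after L1 α=2/3: [452/3, 76, 150]
after L2 α=1/3: [1078/9, 235/3, 118]
after L3 α=1/7: [407/3, 699/7, 890/7]
after L4 α=3/4: [2621/12, 3387/28, 3007/14]
after L5 α=1/2: [3797/24, 9939/56, 5667/28]
after L6 α=2/3: [4949/72, 8801/56, 9419/84]
= [69, 157, 112]

query (0,2) [L1,L2,L3,L4,L5] — begin 0,0,0
+L1 (α=1/7) → [46/7, 249/7, 136/7]
+L2 (α=6/7) → [1432/49, 2223/49, 1984/49]
+L3 (α=2/5) → [4446/49, 20291/245, 2288/49]
+L4 (α=1) → [91, 164, 153]
+L5 (α=1/4) → [247/2, 323/2, 255/2]
rounded: [124, 162, 128]

query (0,2) [L1,L2,L3,L4,L5,L7] — begin 0,0,0
+L1 (α=1/7) → [46/7, 249/7, 136/7]
+L2 (α=6/7) → [1432/49, 2223/49, 1984/49]
+L3 (α=2/5) → [4446/49, 20291/245, 2288/49]
+L4 (α=1) → [91, 164, 153]
+L5 (α=1/4) → [247/2, 323/2, 255/2]
+L7 (α=1/8) → [1811/16, 2335/16, 2251/16]
→ [113, 146, 141]


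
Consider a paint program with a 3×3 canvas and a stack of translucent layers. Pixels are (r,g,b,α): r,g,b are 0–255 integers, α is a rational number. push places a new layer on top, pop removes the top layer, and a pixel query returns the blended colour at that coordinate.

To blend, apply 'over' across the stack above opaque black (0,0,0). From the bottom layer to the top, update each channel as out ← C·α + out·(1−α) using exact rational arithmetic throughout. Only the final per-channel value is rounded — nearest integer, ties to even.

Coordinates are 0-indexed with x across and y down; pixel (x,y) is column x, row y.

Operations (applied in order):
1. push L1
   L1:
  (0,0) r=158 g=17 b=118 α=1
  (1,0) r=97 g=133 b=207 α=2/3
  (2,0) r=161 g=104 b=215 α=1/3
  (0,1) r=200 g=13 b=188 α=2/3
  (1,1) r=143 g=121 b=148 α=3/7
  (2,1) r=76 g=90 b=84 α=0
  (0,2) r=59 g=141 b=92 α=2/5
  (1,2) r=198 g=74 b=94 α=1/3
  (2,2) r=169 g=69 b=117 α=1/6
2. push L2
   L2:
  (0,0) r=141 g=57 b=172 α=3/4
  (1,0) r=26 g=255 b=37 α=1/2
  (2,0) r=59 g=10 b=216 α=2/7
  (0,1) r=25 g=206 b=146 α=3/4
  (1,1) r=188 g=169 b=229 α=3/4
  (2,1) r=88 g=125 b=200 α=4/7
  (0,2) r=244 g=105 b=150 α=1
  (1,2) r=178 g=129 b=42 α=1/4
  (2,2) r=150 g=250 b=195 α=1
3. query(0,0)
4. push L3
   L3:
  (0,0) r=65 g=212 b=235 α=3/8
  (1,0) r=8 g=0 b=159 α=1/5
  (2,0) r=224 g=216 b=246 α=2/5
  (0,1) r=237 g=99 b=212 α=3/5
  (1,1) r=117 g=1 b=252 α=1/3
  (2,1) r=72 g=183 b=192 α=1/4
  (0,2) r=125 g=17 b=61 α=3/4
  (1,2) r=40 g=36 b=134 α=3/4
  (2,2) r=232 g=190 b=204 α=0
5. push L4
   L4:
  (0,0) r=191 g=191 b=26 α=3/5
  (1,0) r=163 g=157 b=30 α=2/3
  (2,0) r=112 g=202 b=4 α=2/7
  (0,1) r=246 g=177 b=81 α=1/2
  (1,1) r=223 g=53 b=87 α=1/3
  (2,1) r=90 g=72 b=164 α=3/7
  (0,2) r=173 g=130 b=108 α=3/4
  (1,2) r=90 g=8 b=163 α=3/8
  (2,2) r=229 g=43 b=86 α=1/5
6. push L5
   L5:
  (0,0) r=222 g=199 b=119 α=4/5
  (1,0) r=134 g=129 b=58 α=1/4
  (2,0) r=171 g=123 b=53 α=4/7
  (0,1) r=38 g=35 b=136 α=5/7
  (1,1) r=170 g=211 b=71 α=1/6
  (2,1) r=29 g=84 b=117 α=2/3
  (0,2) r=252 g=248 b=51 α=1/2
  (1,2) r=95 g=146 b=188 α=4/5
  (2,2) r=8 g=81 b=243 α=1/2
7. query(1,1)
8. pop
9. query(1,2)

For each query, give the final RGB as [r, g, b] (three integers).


query (0,0) [L1,L2] — begin 0,0,0
L1 α=1: [158, 17, 118]
L2 α=3/4: [581/4, 47, 317/2]
= [145, 47, 158]

(1,1) stack=L1,L2,L3,L4,L5; from [0,0,0]:
after L1 α=3/7: [429/7, 363/7, 444/7]
after L2 α=3/4: [4377/28, 978/7, 5253/28]
after L3 α=1/3: [2005/14, 1963/21, 2927/14]
after L4 α=1/3: [3566/21, 5039/63, 3536/21]
after L5 α=1/6: [10700/63, 19244/189, 19171/126]
rounded: [170, 102, 152]

query (1,2) [L1,L2,L3,L4] — begin 0,0,0
after L1 α=1/3: [66, 74/3, 94/3]
after L2 α=1/4: [94, 203/4, 34]
after L3 α=3/4: [107/2, 635/16, 109]
after L4 α=3/8: [1075/16, 3559/128, 517/4]
rounded: [67, 28, 129]


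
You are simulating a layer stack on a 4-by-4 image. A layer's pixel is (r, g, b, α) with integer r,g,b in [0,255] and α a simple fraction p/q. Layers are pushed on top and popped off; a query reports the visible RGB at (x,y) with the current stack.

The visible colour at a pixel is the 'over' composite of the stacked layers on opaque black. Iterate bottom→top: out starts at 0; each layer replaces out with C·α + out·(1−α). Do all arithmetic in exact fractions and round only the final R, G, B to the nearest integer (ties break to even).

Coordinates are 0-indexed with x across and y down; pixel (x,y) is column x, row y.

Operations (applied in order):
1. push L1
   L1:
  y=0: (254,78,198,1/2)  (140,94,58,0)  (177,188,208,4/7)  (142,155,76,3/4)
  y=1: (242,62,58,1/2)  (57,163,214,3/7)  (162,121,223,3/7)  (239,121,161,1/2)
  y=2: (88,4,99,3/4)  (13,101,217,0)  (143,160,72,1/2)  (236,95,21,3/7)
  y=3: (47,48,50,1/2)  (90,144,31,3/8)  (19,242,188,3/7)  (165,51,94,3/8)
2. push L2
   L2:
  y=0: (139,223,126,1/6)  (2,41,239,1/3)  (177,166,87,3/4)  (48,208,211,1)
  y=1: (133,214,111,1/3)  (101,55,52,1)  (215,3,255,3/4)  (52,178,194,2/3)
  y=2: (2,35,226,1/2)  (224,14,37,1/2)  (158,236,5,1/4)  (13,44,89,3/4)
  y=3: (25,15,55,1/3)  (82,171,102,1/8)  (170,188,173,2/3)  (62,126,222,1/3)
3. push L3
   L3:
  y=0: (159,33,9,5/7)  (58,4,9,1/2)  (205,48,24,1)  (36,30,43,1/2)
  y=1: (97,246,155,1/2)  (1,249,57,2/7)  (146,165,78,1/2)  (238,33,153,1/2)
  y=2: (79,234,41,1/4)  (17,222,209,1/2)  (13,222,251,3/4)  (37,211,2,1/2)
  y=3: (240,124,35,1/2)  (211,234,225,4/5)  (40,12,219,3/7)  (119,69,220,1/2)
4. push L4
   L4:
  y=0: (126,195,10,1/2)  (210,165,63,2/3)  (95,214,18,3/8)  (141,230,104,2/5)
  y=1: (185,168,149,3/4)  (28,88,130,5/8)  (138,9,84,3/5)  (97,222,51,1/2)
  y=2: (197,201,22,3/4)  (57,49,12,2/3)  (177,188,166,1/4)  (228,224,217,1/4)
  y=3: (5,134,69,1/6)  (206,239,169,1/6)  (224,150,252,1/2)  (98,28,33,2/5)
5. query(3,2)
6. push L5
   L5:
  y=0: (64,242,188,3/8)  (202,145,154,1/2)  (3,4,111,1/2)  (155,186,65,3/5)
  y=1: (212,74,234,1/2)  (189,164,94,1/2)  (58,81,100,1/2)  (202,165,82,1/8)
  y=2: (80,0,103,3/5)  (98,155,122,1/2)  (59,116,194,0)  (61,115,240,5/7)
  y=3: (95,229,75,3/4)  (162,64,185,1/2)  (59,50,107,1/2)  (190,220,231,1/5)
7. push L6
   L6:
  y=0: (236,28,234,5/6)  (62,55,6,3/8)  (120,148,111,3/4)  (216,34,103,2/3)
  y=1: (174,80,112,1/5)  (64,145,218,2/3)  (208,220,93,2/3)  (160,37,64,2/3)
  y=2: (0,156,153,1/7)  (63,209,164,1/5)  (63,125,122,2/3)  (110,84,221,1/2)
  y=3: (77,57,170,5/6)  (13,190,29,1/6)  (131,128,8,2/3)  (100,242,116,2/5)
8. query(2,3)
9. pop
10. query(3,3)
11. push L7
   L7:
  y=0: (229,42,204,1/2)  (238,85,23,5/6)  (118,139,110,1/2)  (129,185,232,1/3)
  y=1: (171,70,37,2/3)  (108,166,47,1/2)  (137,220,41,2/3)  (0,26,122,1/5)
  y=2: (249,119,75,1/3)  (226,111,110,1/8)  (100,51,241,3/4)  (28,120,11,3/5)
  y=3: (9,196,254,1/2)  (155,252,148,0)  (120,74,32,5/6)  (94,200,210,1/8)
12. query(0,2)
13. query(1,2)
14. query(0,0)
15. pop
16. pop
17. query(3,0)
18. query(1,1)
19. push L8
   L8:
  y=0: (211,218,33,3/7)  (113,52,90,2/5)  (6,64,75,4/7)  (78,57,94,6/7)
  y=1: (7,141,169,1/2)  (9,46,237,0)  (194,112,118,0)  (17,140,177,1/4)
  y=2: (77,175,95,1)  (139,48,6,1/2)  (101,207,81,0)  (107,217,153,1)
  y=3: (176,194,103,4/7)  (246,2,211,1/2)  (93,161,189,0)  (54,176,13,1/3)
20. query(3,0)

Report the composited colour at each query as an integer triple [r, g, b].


query (3,2) [L1,L2,L3,L4] — begin 0,0,0
after L1 α=3/7: [708/7, 285/7, 9]
after L2 α=3/4: [981/28, 1209/28, 69]
after L3 α=1/2: [2017/56, 7117/56, 71/2]
after L4 α=1/4: [18819/224, 33895/224, 647/8]
= [84, 151, 81]

at x=2,y=3 over L1,L2,L3,L4,L5,L6:
after L1 α=3/7: [57/7, 726/7, 564/7]
after L2 α=2/3: [2437/21, 3358/21, 2986/21]
after L3 α=3/7: [12268/147, 14188/147, 25741/147]
after L4 α=1/2: [22598/147, 18119/147, 62785/294]
after L5 α=1/2: [31271/294, 25469/294, 94243/588]
after L6 α=2/3: [108299/882, 100733/882, 103651/1764]
= [123, 114, 59]

(3,3) stack=L1,L2,L3,L4,L5; from [0,0,0]:
+L1 (α=3/8) → [495/8, 153/8, 141/4]
+L2 (α=1/3) → [743/12, 219/4, 195/2]
+L3 (α=1/2) → [2171/24, 495/8, 635/4]
+L4 (α=2/5) → [3739/40, 1933/40, 2169/20]
+L5 (α=1/5) → [5639/50, 4133/50, 3324/25]
= [113, 83, 133]

at x=0,y=2 over L1,L2,L3,L4,L5,L7:
after L1 α=3/4: [66, 3, 297/4]
after L2 α=1/2: [34, 19, 1201/8]
after L3 α=1/4: [181/4, 291/4, 3931/32]
after L4 α=3/4: [2545/16, 2703/16, 6043/128]
after L5 α=3/5: [893/8, 2703/40, 25819/320]
after L7 α=1/3: [1889/12, 5083/60, 37819/480]
= [157, 85, 79]

query (1,2) [L1,L2,L3,L4,L5,L7] — begin 0,0,0
after L1 α=0: [0, 0, 0]
after L2 α=1/2: [112, 7, 37/2]
after L3 α=1/2: [129/2, 229/2, 455/4]
after L4 α=2/3: [119/2, 425/6, 551/12]
after L5 α=1/2: [315/4, 1355/12, 2015/24]
after L7 α=1/8: [3109/32, 10817/96, 16745/192]
→ [97, 113, 87]

(0,0) stack=L1,L2,L3,L4,L5,L7; from [0,0,0]:
+L1 (α=1/2) → [127, 39, 99]
+L2 (α=1/6) → [129, 209/3, 207/2]
+L3 (α=5/7) → [1053/7, 913/21, 36]
+L4 (α=1/2) → [1935/14, 2504/21, 23]
+L5 (α=3/8) → [12363/112, 13883/84, 679/8]
+L7 (α=1/2) → [38011/224, 17411/168, 2311/16]
rounded: [170, 104, 144]

query (3,0) [L1,L2,L3,L4] — begin 0,0,0
L1 α=3/4: [213/2, 465/4, 57]
L2 α=1: [48, 208, 211]
L3 α=1/2: [42, 119, 127]
L4 α=2/5: [408/5, 817/5, 589/5]
rounded: [82, 163, 118]

at x=1,y=1 over L1,L2,L3,L4:
+L1 (α=3/7) → [171/7, 489/7, 642/7]
+L2 (α=1) → [101, 55, 52]
+L3 (α=2/7) → [507/7, 773/7, 374/7]
+L4 (α=5/8) → [2501/56, 5399/56, 709/7]
→ [45, 96, 101]

at x=3,y=0 over L1,L2,L3,L4,L8:
+L1 (α=3/4) → [213/2, 465/4, 57]
+L2 (α=1) → [48, 208, 211]
+L3 (α=1/2) → [42, 119, 127]
+L4 (α=2/5) → [408/5, 817/5, 589/5]
+L8 (α=6/7) → [2748/35, 361/5, 487/5]
= [79, 72, 97]
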